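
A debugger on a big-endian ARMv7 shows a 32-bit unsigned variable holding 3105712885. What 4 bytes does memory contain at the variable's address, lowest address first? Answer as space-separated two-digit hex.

B9 1D 6A F5

3105712885 in hexadecimal, padded to 32 bits, is 0xB91D6AF5.
Split into bytes (most-significant first): B9 1D 6A F5.
In big-endian order the high byte comes first in memory.
So the memory order matches the most-significant-first order: B9 1D 6A F5.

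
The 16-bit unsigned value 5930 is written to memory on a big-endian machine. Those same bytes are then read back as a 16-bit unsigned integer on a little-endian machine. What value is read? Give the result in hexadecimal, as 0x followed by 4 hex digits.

5930 in 16-bit hexadecimal is 0x172A.
Stored big-endian, the bytes at ascending addresses are 17 2A.
Read back as little-endian, the first byte is least significant, giving 0x2A17.

0x2A17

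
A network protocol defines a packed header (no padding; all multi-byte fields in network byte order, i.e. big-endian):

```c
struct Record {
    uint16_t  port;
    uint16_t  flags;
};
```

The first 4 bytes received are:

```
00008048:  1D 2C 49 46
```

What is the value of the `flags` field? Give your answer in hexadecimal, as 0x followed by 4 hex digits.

0x4946

`flags` follows `port` (2 bytes), so it starts at byte offset 2 and occupies 2 bytes.
Bytes at offsets 2..3: 49 46.
In big-endian order the high byte comes first in memory.
The bytes are already most-significant first: 0x4946.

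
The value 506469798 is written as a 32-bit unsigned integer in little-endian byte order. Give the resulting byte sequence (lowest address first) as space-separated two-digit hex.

A6 1D 30 1E

506469798 in hexadecimal, padded to 32 bits, is 0x1E301DA6.
Split into bytes (most-significant first): 1E 30 1D A6.
Little-endian: lowest address holds the least-significant byte.
So at ascending addresses the bytes are A6 1D 30 1E.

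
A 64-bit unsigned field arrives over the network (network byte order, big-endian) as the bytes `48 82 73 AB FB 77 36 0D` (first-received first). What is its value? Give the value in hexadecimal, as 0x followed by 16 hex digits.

0x488273ABFB77360D

In big-endian order the high byte comes first in memory.
The bytes are already most-significant first: 0x488273ABFB77360D.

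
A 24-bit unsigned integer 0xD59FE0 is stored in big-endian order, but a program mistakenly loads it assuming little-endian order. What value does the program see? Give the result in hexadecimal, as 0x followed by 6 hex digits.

Stored big-endian, the bytes at ascending addresses are D5 9F E0.
Read back as little-endian, the first byte is least significant, giving 0xE09FD5.

0xE09FD5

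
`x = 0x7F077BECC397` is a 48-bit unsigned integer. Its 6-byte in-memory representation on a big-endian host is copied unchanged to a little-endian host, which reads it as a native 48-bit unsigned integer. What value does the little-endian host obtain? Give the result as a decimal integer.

Stored big-endian, the bytes at ascending addresses are 7F 07 7B EC C3 97.
Read back as little-endian, the first byte is least significant, giving 0x97C3EC7B077F.
0x97C3EC7B077F = 166867741902719.

166867741902719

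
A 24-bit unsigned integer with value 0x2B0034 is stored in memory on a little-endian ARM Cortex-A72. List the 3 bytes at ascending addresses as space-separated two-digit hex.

Split into bytes (most-significant first): 2B 00 34.
In little-endian order the low byte comes first in memory.
So at ascending addresses the bytes are 34 00 2B.

34 00 2B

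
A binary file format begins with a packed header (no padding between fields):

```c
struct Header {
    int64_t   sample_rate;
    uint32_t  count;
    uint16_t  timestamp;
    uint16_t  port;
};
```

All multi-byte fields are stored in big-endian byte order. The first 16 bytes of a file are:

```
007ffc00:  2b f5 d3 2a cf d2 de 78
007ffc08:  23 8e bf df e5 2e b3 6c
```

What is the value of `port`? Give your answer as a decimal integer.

45932

`port` follows `sample_rate` (8 B), `count` (4 B), `timestamp` (2 B), so it starts at offset 8 + 4 + 2 = 14 and occupies 2 bytes.
Bytes at offsets 14..15: B3 6C.
Big-endian: lowest address holds the most-significant byte.
The bytes are already most-significant first: 0xB36C.
0xB36C = 45932.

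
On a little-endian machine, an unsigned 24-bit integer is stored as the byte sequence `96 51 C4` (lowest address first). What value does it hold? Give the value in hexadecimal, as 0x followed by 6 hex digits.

Little-endian stores the least-significant byte at the lowest address.
Reassemble most-significant byte first: C4 51 96 → 0xC45196.

0xC45196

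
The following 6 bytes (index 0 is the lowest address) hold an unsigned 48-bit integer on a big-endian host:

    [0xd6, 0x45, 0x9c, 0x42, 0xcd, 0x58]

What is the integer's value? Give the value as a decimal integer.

In big-endian order the high byte comes first in memory.
The bytes are already most-significant first: 0xD6459C42CD58.
0xD6459C42CD58 = 235594462711128.

235594462711128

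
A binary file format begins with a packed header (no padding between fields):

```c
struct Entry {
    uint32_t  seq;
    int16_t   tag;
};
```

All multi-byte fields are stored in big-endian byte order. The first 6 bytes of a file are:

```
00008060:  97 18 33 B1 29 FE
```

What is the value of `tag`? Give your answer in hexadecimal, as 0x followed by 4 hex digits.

`tag` follows `seq` (4 bytes), so it starts at byte offset 4 and occupies 2 bytes.
Bytes at offsets 4..5: 29 FE.
Big-endian stores the most-significant byte at the lowest address.
The bytes are already most-significant first: 0x29FE.

0x29FE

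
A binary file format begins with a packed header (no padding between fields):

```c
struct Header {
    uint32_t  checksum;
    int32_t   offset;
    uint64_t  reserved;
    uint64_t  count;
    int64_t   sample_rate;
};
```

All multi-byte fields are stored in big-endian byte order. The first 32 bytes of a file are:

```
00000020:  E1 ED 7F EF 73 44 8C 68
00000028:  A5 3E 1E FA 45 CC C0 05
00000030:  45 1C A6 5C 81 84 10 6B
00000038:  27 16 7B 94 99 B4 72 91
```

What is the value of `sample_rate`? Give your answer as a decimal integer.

`sample_rate` follows `checksum` (4 B), `offset` (4 B), `reserved` (8 B), `count` (8 B), so it starts at offset 4 + 4 + 8 + 8 = 24 and occupies 8 bytes.
Bytes at offsets 24..31: 27 16 7B 94 99 B4 72 91.
In big-endian order the high byte comes first in memory.
The bytes are already most-significant first: 0x27167B9499B47291.
0x27167B9499B47291 = 2816574495130940049.

2816574495130940049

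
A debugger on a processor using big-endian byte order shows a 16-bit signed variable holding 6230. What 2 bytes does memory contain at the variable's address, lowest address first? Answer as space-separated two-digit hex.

6230 in hexadecimal, padded to 16 bits, is 0x1856.
Split into bytes (most-significant first): 18 56.
Big-endian stores the most-significant byte at the lowest address.
So the memory order matches the most-significant-first order: 18 56.

18 56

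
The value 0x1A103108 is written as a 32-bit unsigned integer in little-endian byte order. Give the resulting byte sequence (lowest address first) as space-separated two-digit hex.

Split into bytes (most-significant first): 1A 10 31 08.
In little-endian order the low byte comes first in memory.
So at ascending addresses the bytes are 08 31 10 1A.

08 31 10 1A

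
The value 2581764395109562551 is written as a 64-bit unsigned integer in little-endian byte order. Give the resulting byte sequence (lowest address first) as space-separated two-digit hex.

2581764395109562551 in hexadecimal, padded to 64 bits, is 0x23D44509E041B8B7.
Split into bytes (most-significant first): 23 D4 45 09 E0 41 B8 B7.
Little-endian: lowest address holds the least-significant byte.
So at ascending addresses the bytes are B7 B8 41 E0 09 45 D4 23.

B7 B8 41 E0 09 45 D4 23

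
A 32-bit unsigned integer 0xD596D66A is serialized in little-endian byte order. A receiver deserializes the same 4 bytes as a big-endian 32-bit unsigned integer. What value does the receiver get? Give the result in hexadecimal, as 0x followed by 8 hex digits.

0x6AD696D5

Stored little-endian, the bytes at ascending addresses are 6A D6 96 D5.
Read back as big-endian, the last byte is least significant, giving 0x6AD696D5.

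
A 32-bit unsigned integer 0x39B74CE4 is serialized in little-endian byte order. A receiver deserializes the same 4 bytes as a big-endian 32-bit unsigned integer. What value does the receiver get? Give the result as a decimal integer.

Stored little-endian, the bytes at ascending addresses are E4 4C B7 39.
Read back as big-endian, the last byte is least significant, giving 0xE44CB739.
0xE44CB739 = 3830232889.

3830232889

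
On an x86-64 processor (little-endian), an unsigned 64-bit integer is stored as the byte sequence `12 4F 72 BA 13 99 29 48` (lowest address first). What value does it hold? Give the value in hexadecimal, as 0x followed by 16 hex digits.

Little-endian: lowest address holds the least-significant byte.
Reassemble most-significant byte first: 48 29 99 13 BA 72 4F 12 → 0x48299913BA724F12.

0x48299913BA724F12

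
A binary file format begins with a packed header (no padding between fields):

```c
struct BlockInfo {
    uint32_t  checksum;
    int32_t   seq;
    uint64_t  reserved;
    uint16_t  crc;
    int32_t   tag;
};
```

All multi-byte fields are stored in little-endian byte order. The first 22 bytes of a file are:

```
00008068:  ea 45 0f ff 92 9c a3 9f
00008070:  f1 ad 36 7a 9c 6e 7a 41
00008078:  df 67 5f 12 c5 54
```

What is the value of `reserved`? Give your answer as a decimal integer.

4718205177968373233

`reserved` follows `checksum` (4 B), `seq` (4 B), so it starts at offset 4 + 4 = 8 and occupies 8 bytes.
Bytes at offsets 8..15: F1 AD 36 7A 9C 6E 7A 41.
Little-endian stores the least-significant byte at the lowest address.
Reassemble most-significant byte first: 41 7A 6E 9C 7A 36 AD F1 → 0x417A6E9C7A36ADF1.
0x417A6E9C7A36ADF1 = 4718205177968373233.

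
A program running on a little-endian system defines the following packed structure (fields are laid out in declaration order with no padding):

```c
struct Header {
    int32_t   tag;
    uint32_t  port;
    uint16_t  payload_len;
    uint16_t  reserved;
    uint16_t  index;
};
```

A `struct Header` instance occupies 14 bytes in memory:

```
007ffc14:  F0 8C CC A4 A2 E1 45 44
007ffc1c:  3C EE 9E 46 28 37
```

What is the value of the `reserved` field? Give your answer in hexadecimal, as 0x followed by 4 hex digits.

`reserved` follows `tag` (4 B), `port` (4 B), `payload_len` (2 B), so it starts at offset 4 + 4 + 2 = 10 and occupies 2 bytes.
Bytes at offsets 10..11: 9E 46.
Little-endian stores the least-significant byte at the lowest address.
Reassemble most-significant byte first: 46 9E → 0x469E.

0x469E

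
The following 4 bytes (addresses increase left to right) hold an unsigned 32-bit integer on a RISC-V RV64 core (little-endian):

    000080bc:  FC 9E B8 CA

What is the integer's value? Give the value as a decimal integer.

Little-endian stores the least-significant byte at the lowest address.
Reassemble most-significant byte first: CA B8 9E FC → 0xCAB89EFC.
0xCAB89EFC = 3401096956.

3401096956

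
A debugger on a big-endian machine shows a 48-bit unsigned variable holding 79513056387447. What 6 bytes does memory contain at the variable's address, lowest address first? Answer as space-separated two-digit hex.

79513056387447 in hexadecimal, padded to 48 bits, is 0x4851137B2177.
Split into bytes (most-significant first): 48 51 13 7B 21 77.
In big-endian order the high byte comes first in memory.
So the memory order matches the most-significant-first order: 48 51 13 7B 21 77.

48 51 13 7B 21 77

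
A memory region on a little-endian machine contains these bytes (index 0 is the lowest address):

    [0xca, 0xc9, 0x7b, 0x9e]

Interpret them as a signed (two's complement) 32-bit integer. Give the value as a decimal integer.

-1636054582

In little-endian order the low byte comes first in memory.
Reassemble most-significant byte first: 9E 7B C9 CA → 0x9E7BC9CA.
Top bit is set, so as a signed 32-bit value this is 0x9E7BC9CA − 2^32 = -1636054582.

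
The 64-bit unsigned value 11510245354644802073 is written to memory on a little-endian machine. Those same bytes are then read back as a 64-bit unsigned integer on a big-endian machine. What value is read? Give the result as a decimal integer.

11510245354644802073 in 64-bit hexadecimal is 0x9FBC9B2A89318A19.
Stored little-endian, the bytes at ascending addresses are 19 8A 31 89 2A 9B BC 9F.
Read back as big-endian, the last byte is least significant, giving 0x198A31892A9BBC9F.
0x198A31892A9BBC9F = 1840337862929398943.

1840337862929398943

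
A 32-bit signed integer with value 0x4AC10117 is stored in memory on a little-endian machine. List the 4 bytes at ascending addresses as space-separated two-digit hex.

Split into bytes (most-significant first): 4A C1 01 17.
Little-endian stores the least-significant byte at the lowest address.
So at ascending addresses the bytes are 17 01 C1 4A.

17 01 C1 4A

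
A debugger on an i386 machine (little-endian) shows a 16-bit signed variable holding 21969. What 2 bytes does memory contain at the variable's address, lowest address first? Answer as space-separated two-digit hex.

D1 55

21969 in hexadecimal, padded to 16 bits, is 0x55D1.
Split into bytes (most-significant first): 55 D1.
Little-endian stores the least-significant byte at the lowest address.
So at ascending addresses the bytes are D1 55.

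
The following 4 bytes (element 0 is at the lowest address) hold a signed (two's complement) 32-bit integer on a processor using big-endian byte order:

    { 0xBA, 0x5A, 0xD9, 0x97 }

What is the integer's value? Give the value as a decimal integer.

-1168451177

Big-endian stores the most-significant byte at the lowest address.
The bytes are already most-significant first: 0xBA5AD997.
Top bit is set, so as a signed 32-bit value this is 0xBA5AD997 − 2^32 = -1168451177.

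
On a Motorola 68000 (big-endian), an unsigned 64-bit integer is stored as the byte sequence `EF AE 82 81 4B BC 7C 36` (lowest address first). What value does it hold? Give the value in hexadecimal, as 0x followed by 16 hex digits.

In big-endian order the high byte comes first in memory.
The bytes are already most-significant first: 0xEFAE82814BBC7C36.

0xEFAE82814BBC7C36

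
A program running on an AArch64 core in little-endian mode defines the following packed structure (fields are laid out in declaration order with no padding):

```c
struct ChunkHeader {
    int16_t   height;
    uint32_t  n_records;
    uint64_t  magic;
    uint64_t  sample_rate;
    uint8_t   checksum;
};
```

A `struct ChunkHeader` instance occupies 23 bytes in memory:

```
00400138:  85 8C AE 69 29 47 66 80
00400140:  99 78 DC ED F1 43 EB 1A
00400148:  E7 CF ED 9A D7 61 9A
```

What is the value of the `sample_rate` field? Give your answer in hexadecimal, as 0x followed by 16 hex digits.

`sample_rate` follows `height` (2 B), `n_records` (4 B), `magic` (8 B), so it starts at offset 2 + 4 + 8 = 14 and occupies 8 bytes.
Bytes at offsets 14..21: EB 1A E7 CF ED 9A D7 61.
Little-endian: lowest address holds the least-significant byte.
Reassemble most-significant byte first: 61 D7 9A ED CF E7 1A EB → 0x61D79AEDCFE71AEB.

0x61D79AEDCFE71AEB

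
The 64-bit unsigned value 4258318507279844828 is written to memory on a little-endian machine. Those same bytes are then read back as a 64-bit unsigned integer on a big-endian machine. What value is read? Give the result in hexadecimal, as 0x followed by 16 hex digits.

4258318507279844828 in 64-bit hexadecimal is 0x3B18961EEEE305DC.
Stored little-endian, the bytes at ascending addresses are DC 05 E3 EE 1E 96 18 3B.
Read back as big-endian, the last byte is least significant, giving 0xDC05E3EE1E96183B.

0xDC05E3EE1E96183B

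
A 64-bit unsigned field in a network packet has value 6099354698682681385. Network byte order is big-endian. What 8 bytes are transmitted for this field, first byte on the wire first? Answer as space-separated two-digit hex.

54 A5 42 C8 5E 17 48 29

6099354698682681385 in hexadecimal, padded to 64 bits, is 0x54A542C85E174829.
Split into bytes (most-significant first): 54 A5 42 C8 5E 17 48 29.
In big-endian order the high byte comes first in memory.
So the memory order matches the most-significant-first order: 54 A5 42 C8 5E 17 48 29.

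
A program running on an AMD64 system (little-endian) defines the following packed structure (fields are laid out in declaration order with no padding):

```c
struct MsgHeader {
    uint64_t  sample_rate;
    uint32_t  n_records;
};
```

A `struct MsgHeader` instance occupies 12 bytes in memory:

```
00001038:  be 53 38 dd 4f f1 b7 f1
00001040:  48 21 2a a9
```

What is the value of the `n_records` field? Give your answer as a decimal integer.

`n_records` follows `sample_rate` (8 bytes), so it starts at byte offset 8 and occupies 4 bytes.
Bytes at offsets 8..11: 48 21 2A A9.
In little-endian order the low byte comes first in memory.
Reassemble most-significant byte first: A9 2A 21 48 → 0xA92A2148.
0xA92A2148 = 2838110536.

2838110536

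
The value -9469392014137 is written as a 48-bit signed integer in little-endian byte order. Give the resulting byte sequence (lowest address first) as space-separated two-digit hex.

C7 B4 40 3C 63 F7

Two's complement of -9469392014137 in 48 bits: 9469392014137 = 0x089CC3BF4B39; invert → 0xF7633C40B4C6; add 1 → 0xF7633C40B4C7.
Split into bytes (most-significant first): F7 63 3C 40 B4 C7.
Little-endian stores the least-significant byte at the lowest address.
So at ascending addresses the bytes are C7 B4 40 3C 63 F7.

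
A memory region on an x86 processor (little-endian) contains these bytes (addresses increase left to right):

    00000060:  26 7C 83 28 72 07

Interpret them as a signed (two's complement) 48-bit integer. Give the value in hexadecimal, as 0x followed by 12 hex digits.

Little-endian: lowest address holds the least-significant byte.
Reassemble most-significant byte first: 07 72 28 83 7C 26 → 0x077228837C26.

0x077228837C26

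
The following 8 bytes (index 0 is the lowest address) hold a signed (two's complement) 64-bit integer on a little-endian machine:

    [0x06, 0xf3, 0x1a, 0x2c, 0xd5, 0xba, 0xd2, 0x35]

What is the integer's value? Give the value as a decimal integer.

Little-endian: lowest address holds the least-significant byte.
Reassemble most-significant byte first: 35 D2 BA D5 2C 1A F3 06 → 0x35D2BAD52C1AF306.
0x35D2BAD52C1AF306 = 3878367653850182406.

3878367653850182406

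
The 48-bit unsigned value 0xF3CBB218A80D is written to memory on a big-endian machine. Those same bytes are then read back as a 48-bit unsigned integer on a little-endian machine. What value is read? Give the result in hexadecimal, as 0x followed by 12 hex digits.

0x0DA818B2CBF3

Stored big-endian, the bytes at ascending addresses are F3 CB B2 18 A8 0D.
Read back as little-endian, the first byte is least significant, giving 0x0DA818B2CBF3.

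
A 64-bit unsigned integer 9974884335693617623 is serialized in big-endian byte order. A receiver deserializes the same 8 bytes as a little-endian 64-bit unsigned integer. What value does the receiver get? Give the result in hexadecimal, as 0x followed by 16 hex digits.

0xD759A04074E86D8A

9974884335693617623 in 64-bit hexadecimal is 0x8A6DE87440A059D7.
Stored big-endian, the bytes at ascending addresses are 8A 6D E8 74 40 A0 59 D7.
Read back as little-endian, the first byte is least significant, giving 0xD759A04074E86D8A.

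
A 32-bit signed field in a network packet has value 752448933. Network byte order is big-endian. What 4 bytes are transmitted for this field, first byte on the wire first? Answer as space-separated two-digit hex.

752448933 in hexadecimal, padded to 32 bits, is 0x2CD975A5.
Split into bytes (most-significant first): 2C D9 75 A5.
Big-endian stores the most-significant byte at the lowest address.
So the memory order matches the most-significant-first order: 2C D9 75 A5.

2C D9 75 A5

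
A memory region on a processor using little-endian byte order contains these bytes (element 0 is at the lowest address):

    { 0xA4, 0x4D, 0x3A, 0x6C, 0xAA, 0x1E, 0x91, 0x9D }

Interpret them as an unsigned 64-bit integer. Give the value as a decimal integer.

Little-endian: lowest address holds the least-significant byte.
Reassemble most-significant byte first: 9D 91 1E AA 6C 3A 4D A4 → 0x9D911EAA6C3A4DA4.
0x9D911EAA6C3A4DA4 = 11353889852886764964.

11353889852886764964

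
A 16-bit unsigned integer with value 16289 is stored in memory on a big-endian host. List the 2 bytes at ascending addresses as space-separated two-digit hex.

3F A1

16289 in hexadecimal, padded to 16 bits, is 0x3FA1.
Split into bytes (most-significant first): 3F A1.
In big-endian order the high byte comes first in memory.
So the memory order matches the most-significant-first order: 3F A1.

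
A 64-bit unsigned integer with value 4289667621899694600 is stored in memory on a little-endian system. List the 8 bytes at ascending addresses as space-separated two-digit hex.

08 72 D3 77 F9 F5 87 3B

4289667621899694600 in hexadecimal, padded to 64 bits, is 0x3B87F5F977D37208.
Split into bytes (most-significant first): 3B 87 F5 F9 77 D3 72 08.
Little-endian stores the least-significant byte at the lowest address.
So at ascending addresses the bytes are 08 72 D3 77 F9 F5 87 3B.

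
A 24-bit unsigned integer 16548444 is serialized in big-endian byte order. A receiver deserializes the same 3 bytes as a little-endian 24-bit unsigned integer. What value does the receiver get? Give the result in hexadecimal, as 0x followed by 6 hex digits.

0x5C82FC

16548444 in 24-bit hexadecimal is 0xFC825C.
Stored big-endian, the bytes at ascending addresses are FC 82 5C.
Read back as little-endian, the first byte is least significant, giving 0x5C82FC.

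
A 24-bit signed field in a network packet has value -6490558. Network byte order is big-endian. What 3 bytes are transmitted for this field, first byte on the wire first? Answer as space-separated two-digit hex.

9C F6 42

Two's complement of -6490558 in 24 bits: 6490558 = 0x6309BE; invert → 0x9CF641; add 1 → 0x9CF642.
Split into bytes (most-significant first): 9C F6 42.
Big-endian: lowest address holds the most-significant byte.
So the memory order matches the most-significant-first order: 9C F6 42.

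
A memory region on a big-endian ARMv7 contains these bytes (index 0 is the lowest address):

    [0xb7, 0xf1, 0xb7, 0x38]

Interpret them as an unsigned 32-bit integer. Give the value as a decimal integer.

Big-endian: lowest address holds the most-significant byte.
The bytes are already most-significant first: 0xB7F1B738.
0xB7F1B738 = 3086071608.

3086071608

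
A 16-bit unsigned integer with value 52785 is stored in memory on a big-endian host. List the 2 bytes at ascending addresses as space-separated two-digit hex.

CE 31

52785 in hexadecimal, padded to 16 bits, is 0xCE31.
Split into bytes (most-significant first): CE 31.
In big-endian order the high byte comes first in memory.
So the memory order matches the most-significant-first order: CE 31.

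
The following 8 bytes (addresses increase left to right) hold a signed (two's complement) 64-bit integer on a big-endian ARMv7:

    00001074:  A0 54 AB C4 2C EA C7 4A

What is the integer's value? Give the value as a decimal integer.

-6893696270541863094

Big-endian stores the most-significant byte at the lowest address.
The bytes are already most-significant first: 0xA054ABC42CEAC74A.
Top bit is set, so as a signed 64-bit value this is 0xA054ABC42CEAC74A − 2^64 = -6893696270541863094.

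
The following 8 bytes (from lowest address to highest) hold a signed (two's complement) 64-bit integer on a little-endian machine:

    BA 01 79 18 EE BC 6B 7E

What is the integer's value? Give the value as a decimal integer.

Little-endian stores the least-significant byte at the lowest address.
Reassemble most-significant byte first: 7E 6B BC EE 18 79 01 BA → 0x7E6BBCEE187901BA.
0x7E6BBCEE187901BA = 9109582402085781946.

9109582402085781946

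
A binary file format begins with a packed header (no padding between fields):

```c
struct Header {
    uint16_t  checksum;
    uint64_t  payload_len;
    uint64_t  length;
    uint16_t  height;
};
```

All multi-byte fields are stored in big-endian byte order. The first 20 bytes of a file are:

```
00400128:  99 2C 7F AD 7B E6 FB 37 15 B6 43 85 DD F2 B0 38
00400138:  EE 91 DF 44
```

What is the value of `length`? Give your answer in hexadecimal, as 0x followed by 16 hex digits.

`length` follows `checksum` (2 B), `payload_len` (8 B), so it starts at offset 2 + 8 = 10 and occupies 8 bytes.
Bytes at offsets 10..17: 43 85 DD F2 B0 38 EE 91.
Big-endian stores the most-significant byte at the lowest address.
The bytes are already most-significant first: 0x4385DDF2B038EE91.

0x4385DDF2B038EE91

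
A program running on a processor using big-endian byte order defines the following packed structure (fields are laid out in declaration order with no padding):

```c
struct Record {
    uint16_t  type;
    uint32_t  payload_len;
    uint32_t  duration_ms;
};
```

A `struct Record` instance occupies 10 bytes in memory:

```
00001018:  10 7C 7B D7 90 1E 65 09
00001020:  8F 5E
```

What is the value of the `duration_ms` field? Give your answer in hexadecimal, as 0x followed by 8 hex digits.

0x65098F5E

`duration_ms` follows `type` (2 B), `payload_len` (4 B), so it starts at offset 2 + 4 = 6 and occupies 4 bytes.
Bytes at offsets 6..9: 65 09 8F 5E.
Big-endian: lowest address holds the most-significant byte.
The bytes are already most-significant first: 0x65098F5E.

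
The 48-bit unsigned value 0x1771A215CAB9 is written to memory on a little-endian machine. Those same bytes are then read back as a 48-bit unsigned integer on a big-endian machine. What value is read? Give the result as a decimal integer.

Stored little-endian, the bytes at ascending addresses are B9 CA 15 A2 71 17.
Read back as big-endian, the last byte is least significant, giving 0xB9CA15A27117.
0xB9CA15A27117 = 204277597499671.

204277597499671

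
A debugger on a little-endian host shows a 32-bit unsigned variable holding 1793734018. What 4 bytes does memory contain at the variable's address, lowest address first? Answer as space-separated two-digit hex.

1793734018 in hexadecimal, padded to 32 bits, is 0x6AEA3582.
Split into bytes (most-significant first): 6A EA 35 82.
In little-endian order the low byte comes first in memory.
So at ascending addresses the bytes are 82 35 EA 6A.

82 35 EA 6A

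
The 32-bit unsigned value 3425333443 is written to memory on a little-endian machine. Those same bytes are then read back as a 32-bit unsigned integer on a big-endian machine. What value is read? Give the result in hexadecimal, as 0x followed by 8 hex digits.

3425333443 in 32-bit hexadecimal is 0xCC2A70C3.
Stored little-endian, the bytes at ascending addresses are C3 70 2A CC.
Read back as big-endian, the last byte is least significant, giving 0xC3702ACC.

0xC3702ACC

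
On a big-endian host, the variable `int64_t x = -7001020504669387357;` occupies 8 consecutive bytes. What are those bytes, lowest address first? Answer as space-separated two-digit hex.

9E D7 60 F1 A9 F4 85 A3

Two's complement of -7001020504669387357 in 64 bits: 7001020504669387357 = 0x61289F0E560B7A5D; invert → 0x9ED760F1A9F485A2; add 1 → 0x9ED760F1A9F485A3.
Split into bytes (most-significant first): 9E D7 60 F1 A9 F4 85 A3.
Big-endian: lowest address holds the most-significant byte.
So the memory order matches the most-significant-first order: 9E D7 60 F1 A9 F4 85 A3.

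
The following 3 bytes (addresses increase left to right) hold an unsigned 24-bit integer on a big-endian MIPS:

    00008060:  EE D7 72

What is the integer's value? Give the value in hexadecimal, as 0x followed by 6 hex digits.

0xEED772

Big-endian: lowest address holds the most-significant byte.
The bytes are already most-significant first: 0xEED772.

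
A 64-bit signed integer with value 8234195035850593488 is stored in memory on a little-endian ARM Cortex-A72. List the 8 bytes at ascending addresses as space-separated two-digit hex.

D0 D4 28 2B C2 BC 45 72

8234195035850593488 in hexadecimal, padded to 64 bits, is 0x7245BCC22B28D4D0.
Split into bytes (most-significant first): 72 45 BC C2 2B 28 D4 D0.
Little-endian stores the least-significant byte at the lowest address.
So at ascending addresses the bytes are D0 D4 28 2B C2 BC 45 72.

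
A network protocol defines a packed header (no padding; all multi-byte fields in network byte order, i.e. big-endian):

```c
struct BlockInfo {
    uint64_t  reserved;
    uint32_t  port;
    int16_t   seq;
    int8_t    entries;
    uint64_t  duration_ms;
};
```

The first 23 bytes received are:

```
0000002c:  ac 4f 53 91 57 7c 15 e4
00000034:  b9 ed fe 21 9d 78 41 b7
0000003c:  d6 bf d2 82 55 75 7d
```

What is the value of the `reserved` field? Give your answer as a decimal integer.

`reserved` is the first field, at byte offset 0, occupying 8 bytes.
Bytes at offsets 0..7: AC 4F 53 91 57 7C 15 E4.
Big-endian: lowest address holds the most-significant byte.
The bytes are already most-significant first: 0xAC4F5391577C15E4.
0xAC4F5391577C15E4 = 12416234581386860004.

12416234581386860004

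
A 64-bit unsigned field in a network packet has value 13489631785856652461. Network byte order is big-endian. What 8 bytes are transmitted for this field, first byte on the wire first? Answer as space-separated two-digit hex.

13489631785856652461 in hexadecimal, padded to 64 bits, is 0xBB34CCA35ACDD4AD.
Split into bytes (most-significant first): BB 34 CC A3 5A CD D4 AD.
In big-endian order the high byte comes first in memory.
So the memory order matches the most-significant-first order: BB 34 CC A3 5A CD D4 AD.

BB 34 CC A3 5A CD D4 AD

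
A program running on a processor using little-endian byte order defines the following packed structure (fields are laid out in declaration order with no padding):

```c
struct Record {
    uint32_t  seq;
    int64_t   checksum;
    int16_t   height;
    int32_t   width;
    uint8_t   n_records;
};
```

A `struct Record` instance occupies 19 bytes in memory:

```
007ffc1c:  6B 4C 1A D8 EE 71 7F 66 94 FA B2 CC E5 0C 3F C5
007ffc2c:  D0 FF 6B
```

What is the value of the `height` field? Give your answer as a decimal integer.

3301

`height` follows `seq` (4 B), `checksum` (8 B), so it starts at offset 4 + 8 = 12 and occupies 2 bytes.
Bytes at offsets 12..13: E5 0C.
In little-endian order the low byte comes first in memory.
Reassemble most-significant byte first: 0C E5 → 0x0CE5.
0x0CE5 = 3301.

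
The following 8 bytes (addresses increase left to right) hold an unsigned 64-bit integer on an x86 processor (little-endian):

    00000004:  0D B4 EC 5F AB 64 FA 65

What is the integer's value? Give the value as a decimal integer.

Little-endian stores the least-significant byte at the lowest address.
Reassemble most-significant byte first: 65 FA 64 AB 5F EC B4 0D → 0x65FA64AB5FECB40D.
0x65FA64AB5FECB40D = 7348296429219918861.

7348296429219918861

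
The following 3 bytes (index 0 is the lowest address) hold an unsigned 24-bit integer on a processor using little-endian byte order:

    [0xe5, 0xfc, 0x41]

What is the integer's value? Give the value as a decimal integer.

Little-endian: lowest address holds the least-significant byte.
Reassemble most-significant byte first: 41 FC E5 → 0x41FCE5.
0x41FCE5 = 4324581.

4324581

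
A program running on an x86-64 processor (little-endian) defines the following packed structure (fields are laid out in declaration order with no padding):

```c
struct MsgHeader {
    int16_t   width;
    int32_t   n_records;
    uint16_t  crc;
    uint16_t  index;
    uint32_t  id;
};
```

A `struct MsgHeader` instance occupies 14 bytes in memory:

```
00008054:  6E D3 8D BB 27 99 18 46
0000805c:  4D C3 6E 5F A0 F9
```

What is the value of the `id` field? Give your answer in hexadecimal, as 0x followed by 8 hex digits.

`id` follows `width` (2 B), `n_records` (4 B), `crc` (2 B), `index` (2 B), so it starts at offset 2 + 4 + 2 + 2 = 10 and occupies 4 bytes.
Bytes at offsets 10..13: 6E 5F A0 F9.
Little-endian: lowest address holds the least-significant byte.
Reassemble most-significant byte first: F9 A0 5F 6E → 0xF9A05F6E.

0xF9A05F6E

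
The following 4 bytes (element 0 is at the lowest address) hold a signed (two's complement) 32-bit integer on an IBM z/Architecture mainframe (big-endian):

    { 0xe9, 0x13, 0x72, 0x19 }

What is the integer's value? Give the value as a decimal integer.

-384601575

In big-endian order the high byte comes first in memory.
The bytes are already most-significant first: 0xE9137219.
Top bit is set, so as a signed 32-bit value this is 0xE9137219 − 2^32 = -384601575.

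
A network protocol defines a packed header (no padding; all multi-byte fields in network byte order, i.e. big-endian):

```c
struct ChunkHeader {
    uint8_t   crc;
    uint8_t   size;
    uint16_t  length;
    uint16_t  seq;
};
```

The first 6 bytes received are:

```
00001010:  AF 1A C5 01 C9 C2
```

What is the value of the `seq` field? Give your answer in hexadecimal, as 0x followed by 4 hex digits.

0xC9C2

`seq` follows `crc` (1 B), `size` (1 B), `length` (2 B), so it starts at offset 1 + 1 + 2 = 4 and occupies 2 bytes.
Bytes at offsets 4..5: C9 C2.
Big-endian: lowest address holds the most-significant byte.
The bytes are already most-significant first: 0xC9C2.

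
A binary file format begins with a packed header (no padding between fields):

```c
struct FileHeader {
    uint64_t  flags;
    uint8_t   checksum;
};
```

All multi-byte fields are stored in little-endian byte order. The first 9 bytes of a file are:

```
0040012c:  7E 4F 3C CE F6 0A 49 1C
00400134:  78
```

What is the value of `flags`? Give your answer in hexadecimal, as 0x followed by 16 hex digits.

`flags` is the first field, at byte offset 0, occupying 8 bytes.
Bytes at offsets 0..7: 7E 4F 3C CE F6 0A 49 1C.
Little-endian stores the least-significant byte at the lowest address.
Reassemble most-significant byte first: 1C 49 0A F6 CE 3C 4F 7E → 0x1C490AF6CE3C4F7E.

0x1C490AF6CE3C4F7E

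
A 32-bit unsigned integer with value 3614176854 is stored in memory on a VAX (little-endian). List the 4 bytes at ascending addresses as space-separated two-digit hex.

56 F6 6B D7

3614176854 in hexadecimal, padded to 32 bits, is 0xD76BF656.
Split into bytes (most-significant first): D7 6B F6 56.
In little-endian order the low byte comes first in memory.
So at ascending addresses the bytes are 56 F6 6B D7.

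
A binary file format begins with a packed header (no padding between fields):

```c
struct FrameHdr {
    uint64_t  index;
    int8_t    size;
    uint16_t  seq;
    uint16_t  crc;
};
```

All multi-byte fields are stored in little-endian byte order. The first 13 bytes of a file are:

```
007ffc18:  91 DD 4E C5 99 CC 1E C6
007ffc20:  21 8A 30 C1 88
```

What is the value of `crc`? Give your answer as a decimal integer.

35009

`crc` follows `index` (8 B), `size` (1 B), `seq` (2 B), so it starts at offset 8 + 1 + 2 = 11 and occupies 2 bytes.
Bytes at offsets 11..12: C1 88.
Little-endian stores the least-significant byte at the lowest address.
Reassemble most-significant byte first: 88 C1 → 0x88C1.
0x88C1 = 35009.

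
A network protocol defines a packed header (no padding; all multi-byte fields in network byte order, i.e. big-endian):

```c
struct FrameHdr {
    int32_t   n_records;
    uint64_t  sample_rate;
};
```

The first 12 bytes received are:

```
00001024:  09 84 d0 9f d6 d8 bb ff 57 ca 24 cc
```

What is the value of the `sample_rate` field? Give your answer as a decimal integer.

`sample_rate` follows `n_records` (4 bytes), so it starts at byte offset 4 and occupies 8 bytes.
Bytes at offsets 4..11: D6 D8 BB FF 57 CA 24 CC.
In big-endian order the high byte comes first in memory.
The bytes are already most-significant first: 0xD6D8BBFF57CA24CC.
0xD6D8BBFF57CA24CC = 15481330424450000076.

15481330424450000076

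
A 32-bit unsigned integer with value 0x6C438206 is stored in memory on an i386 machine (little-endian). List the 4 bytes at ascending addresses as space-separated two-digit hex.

06 82 43 6C

Split into bytes (most-significant first): 6C 43 82 06.
Little-endian stores the least-significant byte at the lowest address.
So at ascending addresses the bytes are 06 82 43 6C.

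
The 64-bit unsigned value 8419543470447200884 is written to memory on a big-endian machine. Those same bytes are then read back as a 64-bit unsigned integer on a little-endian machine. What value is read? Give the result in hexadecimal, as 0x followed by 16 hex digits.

0x740AF77E2D3AD874

8419543470447200884 in 64-bit hexadecimal is 0x74D83A2D7EF70A74.
Stored big-endian, the bytes at ascending addresses are 74 D8 3A 2D 7E F7 0A 74.
Read back as little-endian, the first byte is least significant, giving 0x740AF77E2D3AD874.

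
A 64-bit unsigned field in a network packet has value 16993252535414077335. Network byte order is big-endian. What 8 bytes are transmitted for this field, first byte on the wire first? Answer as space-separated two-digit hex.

EB D4 29 25 97 DC B7 97

16993252535414077335 in hexadecimal, padded to 64 bits, is 0xEBD4292597DCB797.
Split into bytes (most-significant first): EB D4 29 25 97 DC B7 97.
Big-endian: lowest address holds the most-significant byte.
So the memory order matches the most-significant-first order: EB D4 29 25 97 DC B7 97.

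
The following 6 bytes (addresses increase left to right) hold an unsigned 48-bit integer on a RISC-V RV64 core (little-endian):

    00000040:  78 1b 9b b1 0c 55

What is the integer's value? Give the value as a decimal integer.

93513007700856

Little-endian: lowest address holds the least-significant byte.
Reassemble most-significant byte first: 55 0C B1 9B 1B 78 → 0x550CB19B1B78.
0x550CB19B1B78 = 93513007700856.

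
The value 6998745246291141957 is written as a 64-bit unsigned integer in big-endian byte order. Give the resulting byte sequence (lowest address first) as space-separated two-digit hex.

61 20 89 B8 76 A3 25 45

6998745246291141957 in hexadecimal, padded to 64 bits, is 0x612089B876A32545.
Split into bytes (most-significant first): 61 20 89 B8 76 A3 25 45.
In big-endian order the high byte comes first in memory.
So the memory order matches the most-significant-first order: 61 20 89 B8 76 A3 25 45.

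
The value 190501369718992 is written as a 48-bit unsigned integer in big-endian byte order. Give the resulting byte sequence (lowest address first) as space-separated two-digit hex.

AD 42 8E 78 A8 D0

190501369718992 in hexadecimal, padded to 48 bits, is 0xAD428E78A8D0.
Split into bytes (most-significant first): AD 42 8E 78 A8 D0.
In big-endian order the high byte comes first in memory.
So the memory order matches the most-significant-first order: AD 42 8E 78 A8 D0.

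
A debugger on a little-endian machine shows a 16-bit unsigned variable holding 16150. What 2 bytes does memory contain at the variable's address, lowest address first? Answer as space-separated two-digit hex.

16 3F

16150 in hexadecimal, padded to 16 bits, is 0x3F16.
Split into bytes (most-significant first): 3F 16.
Little-endian stores the least-significant byte at the lowest address.
So at ascending addresses the bytes are 16 3F.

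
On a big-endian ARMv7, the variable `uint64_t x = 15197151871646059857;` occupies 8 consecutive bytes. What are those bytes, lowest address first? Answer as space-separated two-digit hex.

15197151871646059857 in hexadecimal, padded to 64 bits, is 0xD2E7211BFB204D51.
Split into bytes (most-significant first): D2 E7 21 1B FB 20 4D 51.
Big-endian stores the most-significant byte at the lowest address.
So the memory order matches the most-significant-first order: D2 E7 21 1B FB 20 4D 51.

D2 E7 21 1B FB 20 4D 51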